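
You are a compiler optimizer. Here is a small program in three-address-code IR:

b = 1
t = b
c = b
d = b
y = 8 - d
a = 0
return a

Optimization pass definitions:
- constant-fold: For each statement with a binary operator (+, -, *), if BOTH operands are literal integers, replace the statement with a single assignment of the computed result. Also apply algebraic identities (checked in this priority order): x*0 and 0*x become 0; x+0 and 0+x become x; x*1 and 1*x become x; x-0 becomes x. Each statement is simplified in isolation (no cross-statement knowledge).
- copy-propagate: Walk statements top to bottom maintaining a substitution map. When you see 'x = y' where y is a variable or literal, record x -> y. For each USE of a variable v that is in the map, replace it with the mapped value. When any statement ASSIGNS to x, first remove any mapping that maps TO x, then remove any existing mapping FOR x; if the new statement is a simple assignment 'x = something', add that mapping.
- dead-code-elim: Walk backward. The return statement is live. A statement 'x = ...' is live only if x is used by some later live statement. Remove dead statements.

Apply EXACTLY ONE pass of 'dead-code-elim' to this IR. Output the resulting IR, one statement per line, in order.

Applying dead-code-elim statement-by-statement:
  [7] return a  -> KEEP (return); live=['a']
  [6] a = 0  -> KEEP; live=[]
  [5] y = 8 - d  -> DEAD (y not live)
  [4] d = b  -> DEAD (d not live)
  [3] c = b  -> DEAD (c not live)
  [2] t = b  -> DEAD (t not live)
  [1] b = 1  -> DEAD (b not live)
Result (2 stmts):
  a = 0
  return a

Answer: a = 0
return a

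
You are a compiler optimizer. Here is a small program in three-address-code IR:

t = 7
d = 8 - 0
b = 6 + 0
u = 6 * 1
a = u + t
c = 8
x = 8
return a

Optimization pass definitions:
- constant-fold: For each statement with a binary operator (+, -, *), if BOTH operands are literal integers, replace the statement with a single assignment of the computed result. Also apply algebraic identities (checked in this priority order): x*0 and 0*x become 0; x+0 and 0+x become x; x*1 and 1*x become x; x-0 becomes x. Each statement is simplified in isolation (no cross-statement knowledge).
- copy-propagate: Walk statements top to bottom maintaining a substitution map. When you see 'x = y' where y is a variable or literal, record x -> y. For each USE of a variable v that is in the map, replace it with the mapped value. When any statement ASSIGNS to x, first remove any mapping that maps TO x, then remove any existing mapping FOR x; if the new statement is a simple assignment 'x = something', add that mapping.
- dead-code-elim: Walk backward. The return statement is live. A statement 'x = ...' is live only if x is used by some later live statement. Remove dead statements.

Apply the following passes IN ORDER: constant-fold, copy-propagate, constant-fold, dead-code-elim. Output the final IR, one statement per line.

Initial IR:
  t = 7
  d = 8 - 0
  b = 6 + 0
  u = 6 * 1
  a = u + t
  c = 8
  x = 8
  return a
After constant-fold (8 stmts):
  t = 7
  d = 8
  b = 6
  u = 6
  a = u + t
  c = 8
  x = 8
  return a
After copy-propagate (8 stmts):
  t = 7
  d = 8
  b = 6
  u = 6
  a = 6 + 7
  c = 8
  x = 8
  return a
After constant-fold (8 stmts):
  t = 7
  d = 8
  b = 6
  u = 6
  a = 13
  c = 8
  x = 8
  return a
After dead-code-elim (2 stmts):
  a = 13
  return a

Answer: a = 13
return a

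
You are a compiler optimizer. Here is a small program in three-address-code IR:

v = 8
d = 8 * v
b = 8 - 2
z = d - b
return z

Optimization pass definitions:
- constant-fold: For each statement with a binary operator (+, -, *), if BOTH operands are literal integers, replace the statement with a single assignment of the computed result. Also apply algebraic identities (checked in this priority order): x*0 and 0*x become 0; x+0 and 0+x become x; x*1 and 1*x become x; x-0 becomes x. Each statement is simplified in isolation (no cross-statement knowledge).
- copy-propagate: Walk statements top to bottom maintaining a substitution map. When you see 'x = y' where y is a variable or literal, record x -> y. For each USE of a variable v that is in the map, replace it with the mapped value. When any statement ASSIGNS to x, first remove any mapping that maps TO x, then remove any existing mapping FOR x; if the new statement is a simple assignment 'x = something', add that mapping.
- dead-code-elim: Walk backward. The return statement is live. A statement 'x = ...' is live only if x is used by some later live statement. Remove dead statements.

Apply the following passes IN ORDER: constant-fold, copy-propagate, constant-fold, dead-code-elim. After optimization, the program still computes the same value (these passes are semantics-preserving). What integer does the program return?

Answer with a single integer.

Answer: 58

Derivation:
Initial IR:
  v = 8
  d = 8 * v
  b = 8 - 2
  z = d - b
  return z
After constant-fold (5 stmts):
  v = 8
  d = 8 * v
  b = 6
  z = d - b
  return z
After copy-propagate (5 stmts):
  v = 8
  d = 8 * 8
  b = 6
  z = d - 6
  return z
After constant-fold (5 stmts):
  v = 8
  d = 64
  b = 6
  z = d - 6
  return z
After dead-code-elim (3 stmts):
  d = 64
  z = d - 6
  return z
Evaluate:
  v = 8  =>  v = 8
  d = 8 * v  =>  d = 64
  b = 8 - 2  =>  b = 6
  z = d - b  =>  z = 58
  return z = 58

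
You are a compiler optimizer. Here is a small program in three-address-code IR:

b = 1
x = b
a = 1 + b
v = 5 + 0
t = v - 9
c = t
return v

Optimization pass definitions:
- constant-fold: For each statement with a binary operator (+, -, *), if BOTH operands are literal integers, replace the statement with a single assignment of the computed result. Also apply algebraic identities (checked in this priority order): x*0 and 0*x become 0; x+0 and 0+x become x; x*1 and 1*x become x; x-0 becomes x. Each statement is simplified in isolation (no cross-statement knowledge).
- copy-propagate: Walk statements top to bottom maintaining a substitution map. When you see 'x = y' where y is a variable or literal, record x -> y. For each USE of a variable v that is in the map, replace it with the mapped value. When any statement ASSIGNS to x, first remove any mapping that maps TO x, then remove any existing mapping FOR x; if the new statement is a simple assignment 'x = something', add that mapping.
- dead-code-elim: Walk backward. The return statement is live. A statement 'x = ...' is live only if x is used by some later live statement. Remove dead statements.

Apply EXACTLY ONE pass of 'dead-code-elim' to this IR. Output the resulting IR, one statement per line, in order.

Answer: v = 5 + 0
return v

Derivation:
Applying dead-code-elim statement-by-statement:
  [7] return v  -> KEEP (return); live=['v']
  [6] c = t  -> DEAD (c not live)
  [5] t = v - 9  -> DEAD (t not live)
  [4] v = 5 + 0  -> KEEP; live=[]
  [3] a = 1 + b  -> DEAD (a not live)
  [2] x = b  -> DEAD (x not live)
  [1] b = 1  -> DEAD (b not live)
Result (2 stmts):
  v = 5 + 0
  return v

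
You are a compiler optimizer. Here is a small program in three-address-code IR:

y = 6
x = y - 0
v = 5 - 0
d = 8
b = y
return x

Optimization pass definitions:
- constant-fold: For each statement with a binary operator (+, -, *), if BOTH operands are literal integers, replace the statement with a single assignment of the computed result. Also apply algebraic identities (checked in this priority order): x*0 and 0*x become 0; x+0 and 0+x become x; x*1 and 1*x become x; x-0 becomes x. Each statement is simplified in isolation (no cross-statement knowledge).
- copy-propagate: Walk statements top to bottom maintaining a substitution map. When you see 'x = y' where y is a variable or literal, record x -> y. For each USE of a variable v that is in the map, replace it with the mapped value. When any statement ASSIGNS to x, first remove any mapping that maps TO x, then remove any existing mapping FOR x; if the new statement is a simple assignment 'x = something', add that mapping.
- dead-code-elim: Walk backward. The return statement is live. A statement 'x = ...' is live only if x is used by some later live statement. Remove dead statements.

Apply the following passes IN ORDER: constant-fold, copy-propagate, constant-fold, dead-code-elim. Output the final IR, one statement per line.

Initial IR:
  y = 6
  x = y - 0
  v = 5 - 0
  d = 8
  b = y
  return x
After constant-fold (6 stmts):
  y = 6
  x = y
  v = 5
  d = 8
  b = y
  return x
After copy-propagate (6 stmts):
  y = 6
  x = 6
  v = 5
  d = 8
  b = 6
  return 6
After constant-fold (6 stmts):
  y = 6
  x = 6
  v = 5
  d = 8
  b = 6
  return 6
After dead-code-elim (1 stmts):
  return 6

Answer: return 6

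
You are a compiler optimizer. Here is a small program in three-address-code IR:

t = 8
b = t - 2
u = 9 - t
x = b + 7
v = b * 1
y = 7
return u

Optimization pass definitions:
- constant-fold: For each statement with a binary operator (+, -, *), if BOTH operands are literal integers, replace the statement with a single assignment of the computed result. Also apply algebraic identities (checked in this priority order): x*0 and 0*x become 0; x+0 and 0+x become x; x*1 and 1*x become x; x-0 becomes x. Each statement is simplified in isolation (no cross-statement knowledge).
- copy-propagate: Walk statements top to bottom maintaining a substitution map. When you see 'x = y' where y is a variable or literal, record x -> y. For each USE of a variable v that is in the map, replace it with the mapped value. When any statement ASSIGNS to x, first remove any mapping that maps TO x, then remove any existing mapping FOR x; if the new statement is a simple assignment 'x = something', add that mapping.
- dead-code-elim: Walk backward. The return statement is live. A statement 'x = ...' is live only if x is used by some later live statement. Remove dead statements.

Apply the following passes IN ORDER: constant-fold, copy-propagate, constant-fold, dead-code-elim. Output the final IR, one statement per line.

Initial IR:
  t = 8
  b = t - 2
  u = 9 - t
  x = b + 7
  v = b * 1
  y = 7
  return u
After constant-fold (7 stmts):
  t = 8
  b = t - 2
  u = 9 - t
  x = b + 7
  v = b
  y = 7
  return u
After copy-propagate (7 stmts):
  t = 8
  b = 8 - 2
  u = 9 - 8
  x = b + 7
  v = b
  y = 7
  return u
After constant-fold (7 stmts):
  t = 8
  b = 6
  u = 1
  x = b + 7
  v = b
  y = 7
  return u
After dead-code-elim (2 stmts):
  u = 1
  return u

Answer: u = 1
return u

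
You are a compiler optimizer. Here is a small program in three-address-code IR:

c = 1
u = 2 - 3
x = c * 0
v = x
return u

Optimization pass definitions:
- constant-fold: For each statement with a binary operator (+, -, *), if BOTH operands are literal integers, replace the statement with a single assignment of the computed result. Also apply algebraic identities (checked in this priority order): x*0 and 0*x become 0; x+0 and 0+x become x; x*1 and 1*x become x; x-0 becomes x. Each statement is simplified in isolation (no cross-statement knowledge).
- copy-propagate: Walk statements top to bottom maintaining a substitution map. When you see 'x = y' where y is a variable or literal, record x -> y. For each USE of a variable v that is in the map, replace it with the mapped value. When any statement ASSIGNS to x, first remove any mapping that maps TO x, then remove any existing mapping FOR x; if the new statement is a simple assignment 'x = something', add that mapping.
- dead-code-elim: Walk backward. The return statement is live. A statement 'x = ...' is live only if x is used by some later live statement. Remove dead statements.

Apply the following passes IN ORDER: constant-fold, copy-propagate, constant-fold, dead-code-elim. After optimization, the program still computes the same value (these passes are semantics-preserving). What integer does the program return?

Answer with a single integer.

Initial IR:
  c = 1
  u = 2 - 3
  x = c * 0
  v = x
  return u
After constant-fold (5 stmts):
  c = 1
  u = -1
  x = 0
  v = x
  return u
After copy-propagate (5 stmts):
  c = 1
  u = -1
  x = 0
  v = 0
  return -1
After constant-fold (5 stmts):
  c = 1
  u = -1
  x = 0
  v = 0
  return -1
After dead-code-elim (1 stmts):
  return -1
Evaluate:
  c = 1  =>  c = 1
  u = 2 - 3  =>  u = -1
  x = c * 0  =>  x = 0
  v = x  =>  v = 0
  return u = -1

Answer: -1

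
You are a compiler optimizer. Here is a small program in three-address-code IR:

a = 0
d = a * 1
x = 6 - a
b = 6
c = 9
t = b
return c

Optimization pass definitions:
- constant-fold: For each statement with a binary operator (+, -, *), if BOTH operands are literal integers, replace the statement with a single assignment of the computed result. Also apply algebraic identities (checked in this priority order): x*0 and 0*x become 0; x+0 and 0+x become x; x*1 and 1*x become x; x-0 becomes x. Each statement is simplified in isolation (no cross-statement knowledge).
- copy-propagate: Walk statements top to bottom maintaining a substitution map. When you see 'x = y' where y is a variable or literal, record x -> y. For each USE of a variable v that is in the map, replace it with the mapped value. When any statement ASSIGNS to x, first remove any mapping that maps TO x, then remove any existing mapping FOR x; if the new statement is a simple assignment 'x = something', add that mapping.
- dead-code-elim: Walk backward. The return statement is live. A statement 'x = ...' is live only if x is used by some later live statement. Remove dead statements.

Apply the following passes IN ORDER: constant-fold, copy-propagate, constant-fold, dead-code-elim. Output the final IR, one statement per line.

Initial IR:
  a = 0
  d = a * 1
  x = 6 - a
  b = 6
  c = 9
  t = b
  return c
After constant-fold (7 stmts):
  a = 0
  d = a
  x = 6 - a
  b = 6
  c = 9
  t = b
  return c
After copy-propagate (7 stmts):
  a = 0
  d = 0
  x = 6 - 0
  b = 6
  c = 9
  t = 6
  return 9
After constant-fold (7 stmts):
  a = 0
  d = 0
  x = 6
  b = 6
  c = 9
  t = 6
  return 9
After dead-code-elim (1 stmts):
  return 9

Answer: return 9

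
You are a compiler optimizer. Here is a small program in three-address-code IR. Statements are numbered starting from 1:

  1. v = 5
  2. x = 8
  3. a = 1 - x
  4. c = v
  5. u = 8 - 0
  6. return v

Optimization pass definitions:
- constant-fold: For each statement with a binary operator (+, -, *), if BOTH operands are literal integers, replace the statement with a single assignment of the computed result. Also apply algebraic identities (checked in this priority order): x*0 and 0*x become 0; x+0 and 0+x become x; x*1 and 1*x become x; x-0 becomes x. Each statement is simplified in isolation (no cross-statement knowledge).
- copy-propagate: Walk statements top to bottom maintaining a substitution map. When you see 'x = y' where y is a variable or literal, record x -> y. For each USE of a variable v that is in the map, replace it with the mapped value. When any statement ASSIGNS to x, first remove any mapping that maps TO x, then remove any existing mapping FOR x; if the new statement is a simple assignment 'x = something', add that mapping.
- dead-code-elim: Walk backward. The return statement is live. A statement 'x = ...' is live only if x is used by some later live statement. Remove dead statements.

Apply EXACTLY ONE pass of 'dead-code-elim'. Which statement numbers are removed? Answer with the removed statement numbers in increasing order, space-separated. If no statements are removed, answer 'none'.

Answer: 2 3 4 5

Derivation:
Backward liveness scan:
Stmt 1 'v = 5': KEEP (v is live); live-in = []
Stmt 2 'x = 8': DEAD (x not in live set ['v'])
Stmt 3 'a = 1 - x': DEAD (a not in live set ['v'])
Stmt 4 'c = v': DEAD (c not in live set ['v'])
Stmt 5 'u = 8 - 0': DEAD (u not in live set ['v'])
Stmt 6 'return v': KEEP (return); live-in = ['v']
Removed statement numbers: [2, 3, 4, 5]
Surviving IR:
  v = 5
  return v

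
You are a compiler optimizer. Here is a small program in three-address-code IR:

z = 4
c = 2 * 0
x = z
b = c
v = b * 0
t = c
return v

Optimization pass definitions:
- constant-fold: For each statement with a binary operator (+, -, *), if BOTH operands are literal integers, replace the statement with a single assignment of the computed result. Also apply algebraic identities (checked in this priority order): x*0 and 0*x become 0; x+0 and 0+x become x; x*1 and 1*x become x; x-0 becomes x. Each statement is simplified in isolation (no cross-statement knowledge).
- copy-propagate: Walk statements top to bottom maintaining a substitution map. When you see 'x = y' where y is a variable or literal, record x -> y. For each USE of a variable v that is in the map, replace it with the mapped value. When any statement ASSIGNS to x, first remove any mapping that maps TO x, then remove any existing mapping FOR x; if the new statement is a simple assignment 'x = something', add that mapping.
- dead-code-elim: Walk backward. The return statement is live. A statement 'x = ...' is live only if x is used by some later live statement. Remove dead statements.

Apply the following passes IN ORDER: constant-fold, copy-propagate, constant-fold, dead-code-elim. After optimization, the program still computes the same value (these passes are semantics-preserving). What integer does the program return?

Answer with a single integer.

Initial IR:
  z = 4
  c = 2 * 0
  x = z
  b = c
  v = b * 0
  t = c
  return v
After constant-fold (7 stmts):
  z = 4
  c = 0
  x = z
  b = c
  v = 0
  t = c
  return v
After copy-propagate (7 stmts):
  z = 4
  c = 0
  x = 4
  b = 0
  v = 0
  t = 0
  return 0
After constant-fold (7 stmts):
  z = 4
  c = 0
  x = 4
  b = 0
  v = 0
  t = 0
  return 0
After dead-code-elim (1 stmts):
  return 0
Evaluate:
  z = 4  =>  z = 4
  c = 2 * 0  =>  c = 0
  x = z  =>  x = 4
  b = c  =>  b = 0
  v = b * 0  =>  v = 0
  t = c  =>  t = 0
  return v = 0

Answer: 0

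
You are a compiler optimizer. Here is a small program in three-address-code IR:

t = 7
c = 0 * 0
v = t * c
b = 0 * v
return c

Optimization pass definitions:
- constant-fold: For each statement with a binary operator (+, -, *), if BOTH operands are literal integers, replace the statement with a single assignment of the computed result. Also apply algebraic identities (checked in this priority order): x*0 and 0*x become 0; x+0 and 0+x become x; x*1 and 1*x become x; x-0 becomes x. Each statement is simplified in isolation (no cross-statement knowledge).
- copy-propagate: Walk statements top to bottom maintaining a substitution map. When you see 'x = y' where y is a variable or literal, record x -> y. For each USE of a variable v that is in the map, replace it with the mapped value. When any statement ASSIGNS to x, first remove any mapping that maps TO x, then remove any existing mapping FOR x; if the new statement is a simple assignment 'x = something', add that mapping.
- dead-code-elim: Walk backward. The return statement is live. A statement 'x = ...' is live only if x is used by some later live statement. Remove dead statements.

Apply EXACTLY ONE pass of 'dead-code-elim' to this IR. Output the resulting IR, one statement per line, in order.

Applying dead-code-elim statement-by-statement:
  [5] return c  -> KEEP (return); live=['c']
  [4] b = 0 * v  -> DEAD (b not live)
  [3] v = t * c  -> DEAD (v not live)
  [2] c = 0 * 0  -> KEEP; live=[]
  [1] t = 7  -> DEAD (t not live)
Result (2 stmts):
  c = 0 * 0
  return c

Answer: c = 0 * 0
return c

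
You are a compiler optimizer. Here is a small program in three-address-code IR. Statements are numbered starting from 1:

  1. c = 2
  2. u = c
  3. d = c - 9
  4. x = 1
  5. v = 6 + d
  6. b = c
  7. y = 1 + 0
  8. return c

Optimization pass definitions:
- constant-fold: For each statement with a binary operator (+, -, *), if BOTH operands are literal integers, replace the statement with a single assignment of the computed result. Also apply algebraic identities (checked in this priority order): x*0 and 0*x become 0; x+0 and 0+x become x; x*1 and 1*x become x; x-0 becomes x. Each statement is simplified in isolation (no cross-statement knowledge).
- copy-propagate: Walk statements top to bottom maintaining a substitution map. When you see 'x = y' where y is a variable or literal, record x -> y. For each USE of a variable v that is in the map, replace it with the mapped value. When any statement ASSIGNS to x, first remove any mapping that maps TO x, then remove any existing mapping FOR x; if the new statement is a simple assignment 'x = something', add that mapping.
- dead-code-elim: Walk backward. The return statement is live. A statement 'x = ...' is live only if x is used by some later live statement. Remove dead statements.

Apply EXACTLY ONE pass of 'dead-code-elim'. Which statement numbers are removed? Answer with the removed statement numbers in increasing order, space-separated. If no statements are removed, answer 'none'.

Answer: 2 3 4 5 6 7

Derivation:
Backward liveness scan:
Stmt 1 'c = 2': KEEP (c is live); live-in = []
Stmt 2 'u = c': DEAD (u not in live set ['c'])
Stmt 3 'd = c - 9': DEAD (d not in live set ['c'])
Stmt 4 'x = 1': DEAD (x not in live set ['c'])
Stmt 5 'v = 6 + d': DEAD (v not in live set ['c'])
Stmt 6 'b = c': DEAD (b not in live set ['c'])
Stmt 7 'y = 1 + 0': DEAD (y not in live set ['c'])
Stmt 8 'return c': KEEP (return); live-in = ['c']
Removed statement numbers: [2, 3, 4, 5, 6, 7]
Surviving IR:
  c = 2
  return c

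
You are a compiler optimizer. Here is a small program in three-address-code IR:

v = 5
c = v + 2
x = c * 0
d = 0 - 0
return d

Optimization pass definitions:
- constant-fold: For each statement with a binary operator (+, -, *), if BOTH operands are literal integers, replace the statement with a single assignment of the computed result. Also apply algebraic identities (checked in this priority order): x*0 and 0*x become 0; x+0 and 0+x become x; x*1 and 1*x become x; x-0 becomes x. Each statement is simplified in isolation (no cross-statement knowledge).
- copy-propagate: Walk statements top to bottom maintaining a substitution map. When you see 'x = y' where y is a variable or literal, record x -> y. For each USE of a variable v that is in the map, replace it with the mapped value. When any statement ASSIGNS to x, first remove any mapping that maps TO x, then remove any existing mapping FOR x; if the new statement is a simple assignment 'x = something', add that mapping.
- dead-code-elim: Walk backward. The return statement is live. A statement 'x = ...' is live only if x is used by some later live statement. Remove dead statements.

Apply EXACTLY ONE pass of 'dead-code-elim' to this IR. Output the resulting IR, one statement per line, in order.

Applying dead-code-elim statement-by-statement:
  [5] return d  -> KEEP (return); live=['d']
  [4] d = 0 - 0  -> KEEP; live=[]
  [3] x = c * 0  -> DEAD (x not live)
  [2] c = v + 2  -> DEAD (c not live)
  [1] v = 5  -> DEAD (v not live)
Result (2 stmts):
  d = 0 - 0
  return d

Answer: d = 0 - 0
return d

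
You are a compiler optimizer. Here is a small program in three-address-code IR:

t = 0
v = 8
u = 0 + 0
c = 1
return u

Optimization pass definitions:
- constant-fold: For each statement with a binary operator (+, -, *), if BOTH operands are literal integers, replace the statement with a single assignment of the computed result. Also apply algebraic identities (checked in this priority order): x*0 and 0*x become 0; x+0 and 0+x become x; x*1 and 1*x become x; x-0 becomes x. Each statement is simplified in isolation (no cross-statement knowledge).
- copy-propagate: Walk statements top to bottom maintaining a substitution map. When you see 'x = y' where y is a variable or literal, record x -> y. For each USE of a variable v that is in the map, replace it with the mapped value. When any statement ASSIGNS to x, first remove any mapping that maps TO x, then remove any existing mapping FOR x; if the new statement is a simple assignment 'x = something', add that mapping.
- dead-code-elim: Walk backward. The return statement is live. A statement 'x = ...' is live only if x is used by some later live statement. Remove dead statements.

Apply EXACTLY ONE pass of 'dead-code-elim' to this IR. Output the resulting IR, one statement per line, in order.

Answer: u = 0 + 0
return u

Derivation:
Applying dead-code-elim statement-by-statement:
  [5] return u  -> KEEP (return); live=['u']
  [4] c = 1  -> DEAD (c not live)
  [3] u = 0 + 0  -> KEEP; live=[]
  [2] v = 8  -> DEAD (v not live)
  [1] t = 0  -> DEAD (t not live)
Result (2 stmts):
  u = 0 + 0
  return u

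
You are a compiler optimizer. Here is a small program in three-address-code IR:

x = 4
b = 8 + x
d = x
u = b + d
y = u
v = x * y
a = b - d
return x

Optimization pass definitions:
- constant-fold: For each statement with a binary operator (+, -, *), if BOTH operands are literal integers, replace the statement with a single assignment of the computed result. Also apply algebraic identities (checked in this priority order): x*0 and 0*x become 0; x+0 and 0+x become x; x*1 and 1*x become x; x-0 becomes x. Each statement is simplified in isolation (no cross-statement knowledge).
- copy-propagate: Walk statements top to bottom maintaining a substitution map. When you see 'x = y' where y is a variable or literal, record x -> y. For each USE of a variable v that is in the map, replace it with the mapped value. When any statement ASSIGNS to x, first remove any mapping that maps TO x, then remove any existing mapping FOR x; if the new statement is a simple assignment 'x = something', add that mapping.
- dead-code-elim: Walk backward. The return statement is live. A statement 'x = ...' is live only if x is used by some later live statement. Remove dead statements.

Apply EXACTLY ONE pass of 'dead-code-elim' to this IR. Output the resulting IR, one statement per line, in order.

Applying dead-code-elim statement-by-statement:
  [8] return x  -> KEEP (return); live=['x']
  [7] a = b - d  -> DEAD (a not live)
  [6] v = x * y  -> DEAD (v not live)
  [5] y = u  -> DEAD (y not live)
  [4] u = b + d  -> DEAD (u not live)
  [3] d = x  -> DEAD (d not live)
  [2] b = 8 + x  -> DEAD (b not live)
  [1] x = 4  -> KEEP; live=[]
Result (2 stmts):
  x = 4
  return x

Answer: x = 4
return x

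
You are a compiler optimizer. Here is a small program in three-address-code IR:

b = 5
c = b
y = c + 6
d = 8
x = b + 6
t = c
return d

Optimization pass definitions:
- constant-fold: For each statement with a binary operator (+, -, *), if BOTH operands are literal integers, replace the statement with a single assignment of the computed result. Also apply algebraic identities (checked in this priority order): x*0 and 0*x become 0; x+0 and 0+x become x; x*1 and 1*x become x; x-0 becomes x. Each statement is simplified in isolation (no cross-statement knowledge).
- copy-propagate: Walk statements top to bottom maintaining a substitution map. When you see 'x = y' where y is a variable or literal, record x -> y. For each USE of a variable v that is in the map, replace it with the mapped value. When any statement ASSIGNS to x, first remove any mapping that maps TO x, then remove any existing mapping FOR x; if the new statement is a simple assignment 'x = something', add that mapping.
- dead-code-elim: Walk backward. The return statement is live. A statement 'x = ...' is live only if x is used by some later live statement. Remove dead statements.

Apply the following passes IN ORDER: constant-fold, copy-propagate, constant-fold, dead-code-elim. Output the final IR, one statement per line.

Initial IR:
  b = 5
  c = b
  y = c + 6
  d = 8
  x = b + 6
  t = c
  return d
After constant-fold (7 stmts):
  b = 5
  c = b
  y = c + 6
  d = 8
  x = b + 6
  t = c
  return d
After copy-propagate (7 stmts):
  b = 5
  c = 5
  y = 5 + 6
  d = 8
  x = 5 + 6
  t = 5
  return 8
After constant-fold (7 stmts):
  b = 5
  c = 5
  y = 11
  d = 8
  x = 11
  t = 5
  return 8
After dead-code-elim (1 stmts):
  return 8

Answer: return 8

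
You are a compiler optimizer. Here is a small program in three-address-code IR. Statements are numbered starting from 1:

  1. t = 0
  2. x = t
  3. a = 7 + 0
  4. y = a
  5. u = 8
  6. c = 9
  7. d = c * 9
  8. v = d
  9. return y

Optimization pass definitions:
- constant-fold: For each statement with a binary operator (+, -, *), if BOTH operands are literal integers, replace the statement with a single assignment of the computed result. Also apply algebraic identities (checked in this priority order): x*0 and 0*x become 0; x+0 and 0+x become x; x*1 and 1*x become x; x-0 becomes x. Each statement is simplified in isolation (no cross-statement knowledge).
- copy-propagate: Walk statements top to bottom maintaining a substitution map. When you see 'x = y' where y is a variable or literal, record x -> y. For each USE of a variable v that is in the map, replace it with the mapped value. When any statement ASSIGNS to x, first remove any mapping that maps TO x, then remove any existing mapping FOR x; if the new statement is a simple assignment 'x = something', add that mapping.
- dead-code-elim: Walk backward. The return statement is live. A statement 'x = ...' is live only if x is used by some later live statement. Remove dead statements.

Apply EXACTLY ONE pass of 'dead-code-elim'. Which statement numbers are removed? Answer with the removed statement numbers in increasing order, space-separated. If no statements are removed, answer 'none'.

Backward liveness scan:
Stmt 1 't = 0': DEAD (t not in live set [])
Stmt 2 'x = t': DEAD (x not in live set [])
Stmt 3 'a = 7 + 0': KEEP (a is live); live-in = []
Stmt 4 'y = a': KEEP (y is live); live-in = ['a']
Stmt 5 'u = 8': DEAD (u not in live set ['y'])
Stmt 6 'c = 9': DEAD (c not in live set ['y'])
Stmt 7 'd = c * 9': DEAD (d not in live set ['y'])
Stmt 8 'v = d': DEAD (v not in live set ['y'])
Stmt 9 'return y': KEEP (return); live-in = ['y']
Removed statement numbers: [1, 2, 5, 6, 7, 8]
Surviving IR:
  a = 7 + 0
  y = a
  return y

Answer: 1 2 5 6 7 8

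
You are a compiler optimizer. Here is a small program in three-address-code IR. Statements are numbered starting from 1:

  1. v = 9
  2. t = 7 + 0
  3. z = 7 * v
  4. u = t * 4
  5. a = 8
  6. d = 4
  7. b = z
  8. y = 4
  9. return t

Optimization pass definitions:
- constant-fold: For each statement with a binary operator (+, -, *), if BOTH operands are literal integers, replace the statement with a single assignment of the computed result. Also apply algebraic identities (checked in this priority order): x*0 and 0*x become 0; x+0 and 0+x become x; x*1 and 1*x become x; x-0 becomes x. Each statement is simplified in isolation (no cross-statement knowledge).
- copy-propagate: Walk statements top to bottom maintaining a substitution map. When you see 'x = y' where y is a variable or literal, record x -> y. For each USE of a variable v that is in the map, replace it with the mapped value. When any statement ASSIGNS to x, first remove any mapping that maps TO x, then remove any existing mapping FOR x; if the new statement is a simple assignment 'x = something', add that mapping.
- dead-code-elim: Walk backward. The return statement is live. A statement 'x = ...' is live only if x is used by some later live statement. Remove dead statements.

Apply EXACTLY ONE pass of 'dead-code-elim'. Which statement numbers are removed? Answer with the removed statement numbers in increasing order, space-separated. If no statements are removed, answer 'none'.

Answer: 1 3 4 5 6 7 8

Derivation:
Backward liveness scan:
Stmt 1 'v = 9': DEAD (v not in live set [])
Stmt 2 't = 7 + 0': KEEP (t is live); live-in = []
Stmt 3 'z = 7 * v': DEAD (z not in live set ['t'])
Stmt 4 'u = t * 4': DEAD (u not in live set ['t'])
Stmt 5 'a = 8': DEAD (a not in live set ['t'])
Stmt 6 'd = 4': DEAD (d not in live set ['t'])
Stmt 7 'b = z': DEAD (b not in live set ['t'])
Stmt 8 'y = 4': DEAD (y not in live set ['t'])
Stmt 9 'return t': KEEP (return); live-in = ['t']
Removed statement numbers: [1, 3, 4, 5, 6, 7, 8]
Surviving IR:
  t = 7 + 0
  return t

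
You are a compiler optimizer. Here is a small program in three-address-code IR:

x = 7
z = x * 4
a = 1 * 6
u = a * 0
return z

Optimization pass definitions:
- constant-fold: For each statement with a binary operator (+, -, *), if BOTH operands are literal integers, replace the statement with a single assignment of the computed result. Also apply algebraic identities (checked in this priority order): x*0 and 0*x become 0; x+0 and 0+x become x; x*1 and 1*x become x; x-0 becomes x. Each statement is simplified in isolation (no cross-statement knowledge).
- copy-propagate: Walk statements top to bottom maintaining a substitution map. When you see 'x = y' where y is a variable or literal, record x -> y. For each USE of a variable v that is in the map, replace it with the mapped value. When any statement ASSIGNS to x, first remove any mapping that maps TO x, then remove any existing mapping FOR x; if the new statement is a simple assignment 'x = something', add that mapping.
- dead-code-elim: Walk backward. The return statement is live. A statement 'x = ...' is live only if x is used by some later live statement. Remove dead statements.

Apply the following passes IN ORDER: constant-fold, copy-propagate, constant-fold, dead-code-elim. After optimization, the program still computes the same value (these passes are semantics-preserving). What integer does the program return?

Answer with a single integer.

Initial IR:
  x = 7
  z = x * 4
  a = 1 * 6
  u = a * 0
  return z
After constant-fold (5 stmts):
  x = 7
  z = x * 4
  a = 6
  u = 0
  return z
After copy-propagate (5 stmts):
  x = 7
  z = 7 * 4
  a = 6
  u = 0
  return z
After constant-fold (5 stmts):
  x = 7
  z = 28
  a = 6
  u = 0
  return z
After dead-code-elim (2 stmts):
  z = 28
  return z
Evaluate:
  x = 7  =>  x = 7
  z = x * 4  =>  z = 28
  a = 1 * 6  =>  a = 6
  u = a * 0  =>  u = 0
  return z = 28

Answer: 28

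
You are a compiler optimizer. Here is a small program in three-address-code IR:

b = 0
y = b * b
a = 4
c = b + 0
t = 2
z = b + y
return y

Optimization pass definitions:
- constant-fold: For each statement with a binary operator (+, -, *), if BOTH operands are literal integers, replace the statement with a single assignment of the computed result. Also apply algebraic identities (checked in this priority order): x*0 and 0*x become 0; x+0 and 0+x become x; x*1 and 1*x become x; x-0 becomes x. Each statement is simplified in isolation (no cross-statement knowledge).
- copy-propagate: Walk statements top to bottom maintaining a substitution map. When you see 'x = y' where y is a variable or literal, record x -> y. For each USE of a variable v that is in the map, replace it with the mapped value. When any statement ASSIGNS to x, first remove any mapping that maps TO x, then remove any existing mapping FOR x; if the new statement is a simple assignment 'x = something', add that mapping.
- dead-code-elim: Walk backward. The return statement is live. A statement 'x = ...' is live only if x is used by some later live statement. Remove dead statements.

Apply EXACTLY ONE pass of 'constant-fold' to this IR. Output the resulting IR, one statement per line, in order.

Applying constant-fold statement-by-statement:
  [1] b = 0  (unchanged)
  [2] y = b * b  (unchanged)
  [3] a = 4  (unchanged)
  [4] c = b + 0  -> c = b
  [5] t = 2  (unchanged)
  [6] z = b + y  (unchanged)
  [7] return y  (unchanged)
Result (7 stmts):
  b = 0
  y = b * b
  a = 4
  c = b
  t = 2
  z = b + y
  return y

Answer: b = 0
y = b * b
a = 4
c = b
t = 2
z = b + y
return y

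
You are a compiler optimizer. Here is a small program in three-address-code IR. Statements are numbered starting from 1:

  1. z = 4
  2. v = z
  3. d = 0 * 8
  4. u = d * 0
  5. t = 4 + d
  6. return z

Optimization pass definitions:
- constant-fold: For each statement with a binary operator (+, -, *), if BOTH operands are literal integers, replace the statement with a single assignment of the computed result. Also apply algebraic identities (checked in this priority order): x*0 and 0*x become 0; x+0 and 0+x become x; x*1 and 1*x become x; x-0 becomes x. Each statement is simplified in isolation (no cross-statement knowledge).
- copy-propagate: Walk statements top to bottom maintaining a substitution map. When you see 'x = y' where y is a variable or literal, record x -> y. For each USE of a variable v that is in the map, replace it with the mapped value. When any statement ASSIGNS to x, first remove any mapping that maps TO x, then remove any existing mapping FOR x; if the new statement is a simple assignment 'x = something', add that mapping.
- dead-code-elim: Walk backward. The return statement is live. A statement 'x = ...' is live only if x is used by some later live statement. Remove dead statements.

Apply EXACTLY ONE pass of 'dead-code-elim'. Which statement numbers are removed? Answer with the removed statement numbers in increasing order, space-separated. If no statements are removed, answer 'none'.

Backward liveness scan:
Stmt 1 'z = 4': KEEP (z is live); live-in = []
Stmt 2 'v = z': DEAD (v not in live set ['z'])
Stmt 3 'd = 0 * 8': DEAD (d not in live set ['z'])
Stmt 4 'u = d * 0': DEAD (u not in live set ['z'])
Stmt 5 't = 4 + d': DEAD (t not in live set ['z'])
Stmt 6 'return z': KEEP (return); live-in = ['z']
Removed statement numbers: [2, 3, 4, 5]
Surviving IR:
  z = 4
  return z

Answer: 2 3 4 5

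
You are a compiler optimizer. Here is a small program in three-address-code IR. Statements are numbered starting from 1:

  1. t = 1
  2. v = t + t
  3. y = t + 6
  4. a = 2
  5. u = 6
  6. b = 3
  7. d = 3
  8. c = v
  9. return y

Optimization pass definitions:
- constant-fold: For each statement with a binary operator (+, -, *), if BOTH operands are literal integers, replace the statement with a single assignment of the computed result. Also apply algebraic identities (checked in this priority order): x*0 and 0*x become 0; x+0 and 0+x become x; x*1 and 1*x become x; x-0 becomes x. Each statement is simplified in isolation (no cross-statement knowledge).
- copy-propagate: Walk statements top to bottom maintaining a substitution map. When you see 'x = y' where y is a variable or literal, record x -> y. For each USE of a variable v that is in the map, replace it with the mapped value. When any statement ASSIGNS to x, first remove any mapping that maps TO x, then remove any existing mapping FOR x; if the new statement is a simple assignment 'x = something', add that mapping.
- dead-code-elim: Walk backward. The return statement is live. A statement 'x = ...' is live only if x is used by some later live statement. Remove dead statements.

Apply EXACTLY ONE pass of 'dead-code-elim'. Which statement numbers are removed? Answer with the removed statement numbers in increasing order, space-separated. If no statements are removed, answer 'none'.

Backward liveness scan:
Stmt 1 't = 1': KEEP (t is live); live-in = []
Stmt 2 'v = t + t': DEAD (v not in live set ['t'])
Stmt 3 'y = t + 6': KEEP (y is live); live-in = ['t']
Stmt 4 'a = 2': DEAD (a not in live set ['y'])
Stmt 5 'u = 6': DEAD (u not in live set ['y'])
Stmt 6 'b = 3': DEAD (b not in live set ['y'])
Stmt 7 'd = 3': DEAD (d not in live set ['y'])
Stmt 8 'c = v': DEAD (c not in live set ['y'])
Stmt 9 'return y': KEEP (return); live-in = ['y']
Removed statement numbers: [2, 4, 5, 6, 7, 8]
Surviving IR:
  t = 1
  y = t + 6
  return y

Answer: 2 4 5 6 7 8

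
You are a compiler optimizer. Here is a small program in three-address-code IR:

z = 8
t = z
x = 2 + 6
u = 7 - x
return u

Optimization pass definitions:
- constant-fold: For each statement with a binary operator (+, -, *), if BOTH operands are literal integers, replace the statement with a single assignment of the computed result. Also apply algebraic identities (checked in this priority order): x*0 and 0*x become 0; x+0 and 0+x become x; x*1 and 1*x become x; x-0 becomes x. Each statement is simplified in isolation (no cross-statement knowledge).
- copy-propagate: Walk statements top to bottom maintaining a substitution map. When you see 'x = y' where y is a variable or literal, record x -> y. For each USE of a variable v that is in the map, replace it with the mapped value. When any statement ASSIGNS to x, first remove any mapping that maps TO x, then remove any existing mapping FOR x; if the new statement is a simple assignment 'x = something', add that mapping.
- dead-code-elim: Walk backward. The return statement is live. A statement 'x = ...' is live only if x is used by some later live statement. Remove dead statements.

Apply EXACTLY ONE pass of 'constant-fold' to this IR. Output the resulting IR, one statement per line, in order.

Applying constant-fold statement-by-statement:
  [1] z = 8  (unchanged)
  [2] t = z  (unchanged)
  [3] x = 2 + 6  -> x = 8
  [4] u = 7 - x  (unchanged)
  [5] return u  (unchanged)
Result (5 stmts):
  z = 8
  t = z
  x = 8
  u = 7 - x
  return u

Answer: z = 8
t = z
x = 8
u = 7 - x
return u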